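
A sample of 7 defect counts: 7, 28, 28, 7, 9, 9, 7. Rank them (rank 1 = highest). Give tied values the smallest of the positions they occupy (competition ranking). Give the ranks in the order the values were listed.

5, 1, 1, 5, 3, 3, 5

Sorted (descending): 28, 28, 9, 9, 7, 7, 7
The 2 values of 28 occupy positions 1–2 → each gets rank 1.
The 2 values of 9 occupy positions 3–4 → each gets rank 3.
The 3 values of 7 occupy positions 5–7 → each gets rank 5.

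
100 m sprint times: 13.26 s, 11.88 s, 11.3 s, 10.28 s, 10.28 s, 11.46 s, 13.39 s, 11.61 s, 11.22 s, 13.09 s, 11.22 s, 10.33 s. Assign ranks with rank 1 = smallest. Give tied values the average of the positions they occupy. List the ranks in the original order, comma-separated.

Sorted (ascending): 10.28, 10.28, 10.33, 11.22, 11.22, 11.3, 11.46, 11.61, 11.88, 13.09, 13.26, 13.39
The 2 values of 10.28 occupy positions 1–2 → average rank (1+2)/2 = 1.5.
The 2 values of 11.22 occupy positions 4–5 → average rank (4+5)/2 = 4.5.

11, 9, 6, 1.5, 1.5, 7, 12, 8, 4.5, 10, 4.5, 3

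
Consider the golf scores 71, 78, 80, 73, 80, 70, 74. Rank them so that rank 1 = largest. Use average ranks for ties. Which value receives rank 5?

Sorted (descending): 80, 80, 78, 74, 73, 71, 70
The 2 values of 80 occupy positions 1–2 → average rank (1+2)/2 = 1.5.
Rank 5 → value 73.

73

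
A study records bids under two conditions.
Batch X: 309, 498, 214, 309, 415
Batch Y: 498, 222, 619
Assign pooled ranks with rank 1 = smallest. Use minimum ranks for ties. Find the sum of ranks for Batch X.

Sorted (ascending): 214, 222, 309, 309, 415, 498, 498, 619
The 2 values of 309 occupy positions 3–4 → each gets rank 3.
The 2 values of 498 occupy positions 6–7 → each gets rank 6.
Batch X values → pooled ranks: 309→3, 498→6, 214→1, 309→3, 415→5
Rank sum = 3 + 6 + 1 + 3 + 5 = 18

18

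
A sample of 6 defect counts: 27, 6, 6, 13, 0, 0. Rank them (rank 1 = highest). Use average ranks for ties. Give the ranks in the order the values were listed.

1, 3.5, 3.5, 2, 5.5, 5.5

Sorted (descending): 27, 13, 6, 6, 0, 0
The 2 values of 6 occupy positions 3–4 → average rank (3+4)/2 = 3.5.
The 2 values of 0 occupy positions 5–6 → average rank (5+6)/2 = 5.5.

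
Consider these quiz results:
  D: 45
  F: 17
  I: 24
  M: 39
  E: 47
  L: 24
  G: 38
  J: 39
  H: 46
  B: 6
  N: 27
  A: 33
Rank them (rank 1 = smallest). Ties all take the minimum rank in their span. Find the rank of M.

8

Sorted (ascending): 6, 17, 24, 24, 27, 33, 38, 39, 39, 45, 46, 47
The 2 values of 24 occupy positions 3–4 → each gets rank 3.
The 2 values of 39 occupy positions 8–9 → each gets rank 8.
M has value 39 → rank 8.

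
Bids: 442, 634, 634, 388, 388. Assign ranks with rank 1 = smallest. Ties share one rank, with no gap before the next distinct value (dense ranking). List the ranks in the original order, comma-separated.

Sorted (ascending): 388, 388, 442, 634, 634
The 2 values of 388 share dense rank 1.
The 2 values of 634 share dense rank 3.
Remaining distinct values take the next consecutive integers.

2, 3, 3, 1, 1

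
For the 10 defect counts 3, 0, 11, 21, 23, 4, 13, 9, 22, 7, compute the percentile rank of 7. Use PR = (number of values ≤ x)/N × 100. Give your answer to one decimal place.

N = 10.
Strictly below 7: 3. Equal to 7: 1.
PR = 4/10 × 100 = 40.0

40.0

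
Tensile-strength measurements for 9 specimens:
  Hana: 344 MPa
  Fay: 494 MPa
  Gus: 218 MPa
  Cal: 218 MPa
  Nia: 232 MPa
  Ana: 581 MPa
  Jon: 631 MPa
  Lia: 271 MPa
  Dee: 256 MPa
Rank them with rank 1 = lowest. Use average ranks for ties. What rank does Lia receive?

5

Sorted (ascending): 218, 218, 232, 256, 271, 344, 494, 581, 631
The 2 values of 218 occupy positions 1–2 → average rank (1+2)/2 = 1.5.
Lia has value 271 MPa → rank 5.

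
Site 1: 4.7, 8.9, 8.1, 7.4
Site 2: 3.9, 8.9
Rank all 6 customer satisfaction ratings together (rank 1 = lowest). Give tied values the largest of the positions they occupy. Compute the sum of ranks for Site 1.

Sorted (ascending): 3.9, 4.7, 7.4, 8.1, 8.9, 8.9
The 2 values of 8.9 occupy positions 5–6 → each gets rank 6.
Site 1 values → pooled ranks: 4.7→2, 8.9→6, 8.1→4, 7.4→3
Rank sum = 2 + 6 + 4 + 3 = 15

15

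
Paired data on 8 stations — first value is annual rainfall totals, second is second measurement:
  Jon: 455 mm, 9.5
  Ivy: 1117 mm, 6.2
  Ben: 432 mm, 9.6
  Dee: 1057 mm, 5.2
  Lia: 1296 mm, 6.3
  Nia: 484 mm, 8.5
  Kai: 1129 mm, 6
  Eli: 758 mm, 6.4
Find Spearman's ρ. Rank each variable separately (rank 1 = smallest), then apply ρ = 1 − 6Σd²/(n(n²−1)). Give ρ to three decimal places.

Ranks of variable 1: 2, 6, 1, 5, 8, 3, 7, 4
Ranks of variable 2: 7, 3, 8, 1, 4, 6, 2, 5
d = r₁ − r₂: -5, 3, -7, 4, 4, -3, 5, -1
d²: 25, 9, 49, 16, 16, 9, 25, 1; Σd² = 150
ρ = 1 − 6·150/(8·63) = 1 − 900/504 = -0.786

-0.786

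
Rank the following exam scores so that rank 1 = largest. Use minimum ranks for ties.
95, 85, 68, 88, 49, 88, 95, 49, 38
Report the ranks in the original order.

1, 5, 6, 3, 7, 3, 1, 7, 9

Sorted (descending): 95, 95, 88, 88, 85, 68, 49, 49, 38
The 2 values of 95 occupy positions 1–2 → each gets rank 1.
The 2 values of 88 occupy positions 3–4 → each gets rank 3.
The 2 values of 49 occupy positions 7–8 → each gets rank 7.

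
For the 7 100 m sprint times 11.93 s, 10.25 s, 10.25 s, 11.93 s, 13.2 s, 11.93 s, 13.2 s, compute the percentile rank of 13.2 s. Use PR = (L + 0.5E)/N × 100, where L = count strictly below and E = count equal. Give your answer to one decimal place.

N = 7.
Strictly below 13.2: 5. Equal to 13.2: 2.
PR = (5 + 0.5·2)/7 × 100 = 85.7

85.7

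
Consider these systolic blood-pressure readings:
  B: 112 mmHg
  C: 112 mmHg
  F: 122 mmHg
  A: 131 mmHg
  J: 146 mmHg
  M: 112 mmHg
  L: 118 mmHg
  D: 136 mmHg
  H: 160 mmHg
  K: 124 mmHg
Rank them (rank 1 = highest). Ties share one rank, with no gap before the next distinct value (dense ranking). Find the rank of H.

1

Sorted (descending): 160, 146, 136, 131, 124, 122, 118, 112, 112, 112
The 3 values of 112 share dense rank 8.
Remaining distinct values take the next consecutive integers.
H has value 160 mmHg → rank 1.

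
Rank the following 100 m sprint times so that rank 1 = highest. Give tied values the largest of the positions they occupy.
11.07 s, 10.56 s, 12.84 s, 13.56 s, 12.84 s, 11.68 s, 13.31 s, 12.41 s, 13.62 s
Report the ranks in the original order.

8, 9, 5, 2, 5, 7, 3, 6, 1

Sorted (descending): 13.62, 13.56, 13.31, 12.84, 12.84, 12.41, 11.68, 11.07, 10.56
The 2 values of 12.84 occupy positions 4–5 → each gets rank 5.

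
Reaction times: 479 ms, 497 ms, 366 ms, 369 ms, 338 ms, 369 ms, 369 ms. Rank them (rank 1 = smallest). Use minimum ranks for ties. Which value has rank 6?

479

Sorted (ascending): 338, 366, 369, 369, 369, 479, 497
The 3 values of 369 occupy positions 3–5 → each gets rank 3.
Rank 6 → value 479.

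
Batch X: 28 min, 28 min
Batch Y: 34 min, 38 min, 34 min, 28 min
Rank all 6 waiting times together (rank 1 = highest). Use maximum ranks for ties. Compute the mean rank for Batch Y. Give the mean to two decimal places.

Sorted (descending): 38, 34, 34, 28, 28, 28
The 2 values of 34 occupy positions 2–3 → each gets rank 3.
The 3 values of 28 occupy positions 4–6 → each gets rank 6.
Batch Y values → pooled ranks: 34→3, 38→1, 34→3, 28→6
Mean rank = (3 + 1 + 3 + 6) / 4 = 3.25

3.25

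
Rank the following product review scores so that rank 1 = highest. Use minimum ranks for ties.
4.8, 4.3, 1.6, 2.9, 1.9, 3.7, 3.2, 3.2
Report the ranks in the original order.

Sorted (descending): 4.8, 4.3, 3.7, 3.2, 3.2, 2.9, 1.9, 1.6
The 2 values of 3.2 occupy positions 4–5 → each gets rank 4.

1, 2, 8, 6, 7, 3, 4, 4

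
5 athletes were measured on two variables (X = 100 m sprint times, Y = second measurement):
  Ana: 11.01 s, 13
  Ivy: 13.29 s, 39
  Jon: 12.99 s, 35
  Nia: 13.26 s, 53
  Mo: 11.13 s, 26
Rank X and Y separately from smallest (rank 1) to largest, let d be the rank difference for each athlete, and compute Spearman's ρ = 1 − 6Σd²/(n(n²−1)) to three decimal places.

Ranks of variable 1: 1, 5, 3, 4, 2
Ranks of variable 2: 1, 4, 3, 5, 2
d = r₁ − r₂: 0, 1, 0, -1, 0
d²: 0, 1, 0, 1, 0; Σd² = 2
ρ = 1 − 6·2/(5·24) = 1 − 12/120 = 0.900

0.900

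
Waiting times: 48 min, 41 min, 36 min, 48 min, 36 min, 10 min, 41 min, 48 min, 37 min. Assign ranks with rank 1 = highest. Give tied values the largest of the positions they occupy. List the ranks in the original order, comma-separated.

Sorted (descending): 48, 48, 48, 41, 41, 37, 36, 36, 10
The 3 values of 48 occupy positions 1–3 → each gets rank 3.
The 2 values of 41 occupy positions 4–5 → each gets rank 5.
The 2 values of 36 occupy positions 7–8 → each gets rank 8.

3, 5, 8, 3, 8, 9, 5, 3, 6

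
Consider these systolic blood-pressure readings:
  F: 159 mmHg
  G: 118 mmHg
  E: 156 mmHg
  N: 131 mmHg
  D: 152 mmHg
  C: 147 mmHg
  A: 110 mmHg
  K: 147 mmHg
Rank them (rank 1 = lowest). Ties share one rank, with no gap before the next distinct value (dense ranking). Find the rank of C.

Sorted (ascending): 110, 118, 131, 147, 147, 152, 156, 159
The 2 values of 147 share dense rank 4.
Remaining distinct values take the next consecutive integers.
C has value 147 mmHg → rank 4.

4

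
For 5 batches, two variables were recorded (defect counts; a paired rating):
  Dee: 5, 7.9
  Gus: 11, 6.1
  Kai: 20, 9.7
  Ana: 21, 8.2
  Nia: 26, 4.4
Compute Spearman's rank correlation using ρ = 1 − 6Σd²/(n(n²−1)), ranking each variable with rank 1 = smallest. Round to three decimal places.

-0.200

Ranks of variable 1: 1, 2, 3, 4, 5
Ranks of variable 2: 3, 2, 5, 4, 1
d = r₁ − r₂: -2, 0, -2, 0, 4
d²: 4, 0, 4, 0, 16; Σd² = 24
ρ = 1 − 6·24/(5·24) = 1 − 144/120 = -0.200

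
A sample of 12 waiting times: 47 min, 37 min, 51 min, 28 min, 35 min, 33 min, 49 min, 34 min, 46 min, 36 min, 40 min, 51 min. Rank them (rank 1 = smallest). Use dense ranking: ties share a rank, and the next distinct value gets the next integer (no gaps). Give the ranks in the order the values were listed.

9, 6, 11, 1, 4, 2, 10, 3, 8, 5, 7, 11

Sorted (ascending): 28, 33, 34, 35, 36, 37, 40, 46, 47, 49, 51, 51
The 2 values of 51 share dense rank 11.
Remaining distinct values take the next consecutive integers.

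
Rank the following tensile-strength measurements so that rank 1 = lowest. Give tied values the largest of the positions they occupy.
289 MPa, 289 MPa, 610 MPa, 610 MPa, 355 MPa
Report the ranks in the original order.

2, 2, 5, 5, 3

Sorted (ascending): 289, 289, 355, 610, 610
The 2 values of 289 occupy positions 1–2 → each gets rank 2.
The 2 values of 610 occupy positions 4–5 → each gets rank 5.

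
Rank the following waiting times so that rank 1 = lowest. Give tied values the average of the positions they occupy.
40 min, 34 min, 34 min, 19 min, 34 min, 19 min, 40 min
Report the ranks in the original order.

6.5, 4, 4, 1.5, 4, 1.5, 6.5

Sorted (ascending): 19, 19, 34, 34, 34, 40, 40
The 2 values of 19 occupy positions 1–2 → average rank (1+2)/2 = 1.5.
The 3 values of 34 occupy positions 3–5 → average rank 4.
The 2 values of 40 occupy positions 6–7 → average rank (6+7)/2 = 6.5.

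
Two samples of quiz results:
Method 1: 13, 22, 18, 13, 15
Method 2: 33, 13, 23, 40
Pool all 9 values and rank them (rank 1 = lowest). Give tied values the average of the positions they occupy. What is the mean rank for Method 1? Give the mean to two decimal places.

Sorted (ascending): 13, 13, 13, 15, 18, 22, 23, 33, 40
The 3 values of 13 occupy positions 1–3 → average rank 2.
Method 1 values → pooled ranks: 13→2, 22→6, 18→5, 13→2, 15→4
Mean rank = (2 + 6 + 5 + 2 + 4) / 5 = 3.80

3.80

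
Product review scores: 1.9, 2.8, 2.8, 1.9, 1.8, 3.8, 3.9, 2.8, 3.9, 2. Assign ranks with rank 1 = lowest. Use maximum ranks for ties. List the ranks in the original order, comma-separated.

3, 7, 7, 3, 1, 8, 10, 7, 10, 4

Sorted (ascending): 1.8, 1.9, 1.9, 2, 2.8, 2.8, 2.8, 3.8, 3.9, 3.9
The 2 values of 1.9 occupy positions 2–3 → each gets rank 3.
The 3 values of 2.8 occupy positions 5–7 → each gets rank 7.
The 2 values of 3.9 occupy positions 9–10 → each gets rank 10.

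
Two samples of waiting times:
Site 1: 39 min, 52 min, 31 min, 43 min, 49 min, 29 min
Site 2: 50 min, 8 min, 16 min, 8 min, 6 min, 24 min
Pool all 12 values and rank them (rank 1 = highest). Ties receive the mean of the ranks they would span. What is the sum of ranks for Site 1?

26

Sorted (descending): 52, 50, 49, 43, 39, 31, 29, 24, 16, 8, 8, 6
The 2 values of 8 occupy positions 10–11 → average rank (10+11)/2 = 10.5.
Site 1 values → pooled ranks: 39→5, 52→1, 31→6, 43→4, 49→3, 29→7
Rank sum = 5 + 1 + 6 + 4 + 3 + 7 = 26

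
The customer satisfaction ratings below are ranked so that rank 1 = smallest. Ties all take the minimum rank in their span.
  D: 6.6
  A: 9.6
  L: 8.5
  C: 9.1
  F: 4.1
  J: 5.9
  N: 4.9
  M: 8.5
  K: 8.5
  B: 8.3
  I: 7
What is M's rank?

7

Sorted (ascending): 4.1, 4.9, 5.9, 6.6, 7, 8.3, 8.5, 8.5, 8.5, 9.1, 9.6
The 3 values of 8.5 occupy positions 7–9 → each gets rank 7.
M has value 8.5 → rank 7.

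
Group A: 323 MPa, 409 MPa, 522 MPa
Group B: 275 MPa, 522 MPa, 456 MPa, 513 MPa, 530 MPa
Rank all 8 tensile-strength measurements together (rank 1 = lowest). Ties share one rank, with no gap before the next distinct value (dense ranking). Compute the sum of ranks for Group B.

Sorted (ascending): 275, 323, 409, 456, 513, 522, 522, 530
The 2 values of 522 share dense rank 6.
Remaining distinct values take the next consecutive integers.
Group B values → pooled ranks: 275→1, 522→6, 456→4, 513→5, 530→7
Rank sum = 1 + 6 + 4 + 5 + 7 = 23

23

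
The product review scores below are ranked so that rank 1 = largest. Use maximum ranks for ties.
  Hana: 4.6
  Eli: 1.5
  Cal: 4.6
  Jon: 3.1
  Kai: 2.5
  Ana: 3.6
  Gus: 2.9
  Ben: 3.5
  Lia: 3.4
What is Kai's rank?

Sorted (descending): 4.6, 4.6, 3.6, 3.5, 3.4, 3.1, 2.9, 2.5, 1.5
The 2 values of 4.6 occupy positions 1–2 → each gets rank 2.
Kai has value 2.5 → rank 8.

8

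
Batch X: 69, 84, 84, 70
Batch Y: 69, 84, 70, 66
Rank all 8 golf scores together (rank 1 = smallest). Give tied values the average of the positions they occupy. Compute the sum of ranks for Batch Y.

Sorted (ascending): 66, 69, 69, 70, 70, 84, 84, 84
The 2 values of 69 occupy positions 2–3 → average rank (2+3)/2 = 2.5.
The 2 values of 70 occupy positions 4–5 → average rank (4+5)/2 = 4.5.
The 3 values of 84 occupy positions 6–8 → average rank 7.
Batch Y values → pooled ranks: 69→2.5, 84→7, 70→4.5, 66→1
Rank sum = 2.5 + 7 + 4.5 + 1 = 15

15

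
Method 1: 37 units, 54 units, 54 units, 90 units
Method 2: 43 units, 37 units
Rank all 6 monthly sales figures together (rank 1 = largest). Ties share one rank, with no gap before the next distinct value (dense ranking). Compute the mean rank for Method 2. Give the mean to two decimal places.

3.50

Sorted (descending): 90, 54, 54, 43, 37, 37
The 2 values of 54 share dense rank 2.
The 2 values of 37 share dense rank 4.
Remaining distinct values take the next consecutive integers.
Method 2 values → pooled ranks: 43→3, 37→4
Mean rank = (3 + 4) / 2 = 3.50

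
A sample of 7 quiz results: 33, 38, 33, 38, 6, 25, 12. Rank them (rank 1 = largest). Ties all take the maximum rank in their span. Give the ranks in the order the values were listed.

4, 2, 4, 2, 7, 5, 6

Sorted (descending): 38, 38, 33, 33, 25, 12, 6
The 2 values of 38 occupy positions 1–2 → each gets rank 2.
The 2 values of 33 occupy positions 3–4 → each gets rank 4.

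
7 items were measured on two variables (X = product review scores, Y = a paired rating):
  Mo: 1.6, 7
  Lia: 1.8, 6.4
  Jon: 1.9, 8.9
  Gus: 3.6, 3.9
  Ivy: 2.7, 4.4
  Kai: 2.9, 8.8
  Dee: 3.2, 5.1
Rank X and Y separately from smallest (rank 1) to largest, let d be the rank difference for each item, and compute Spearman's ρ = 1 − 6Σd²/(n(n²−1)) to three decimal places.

-0.536

Ranks of variable 1: 1, 2, 3, 7, 4, 5, 6
Ranks of variable 2: 5, 4, 7, 1, 2, 6, 3
d = r₁ − r₂: -4, -2, -4, 6, 2, -1, 3
d²: 16, 4, 16, 36, 4, 1, 9; Σd² = 86
ρ = 1 − 6·86/(7·48) = 1 − 516/336 = -0.536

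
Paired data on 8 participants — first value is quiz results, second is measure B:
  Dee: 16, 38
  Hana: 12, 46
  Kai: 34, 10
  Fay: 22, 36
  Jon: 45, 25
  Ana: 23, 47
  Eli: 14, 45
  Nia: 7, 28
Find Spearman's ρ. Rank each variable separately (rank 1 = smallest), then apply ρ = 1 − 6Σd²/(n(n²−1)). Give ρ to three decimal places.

-0.381

Ranks of variable 1: 4, 2, 7, 5, 8, 6, 3, 1
Ranks of variable 2: 5, 7, 1, 4, 2, 8, 6, 3
d = r₁ − r₂: -1, -5, 6, 1, 6, -2, -3, -2
d²: 1, 25, 36, 1, 36, 4, 9, 4; Σd² = 116
ρ = 1 − 6·116/(8·63) = 1 − 696/504 = -0.381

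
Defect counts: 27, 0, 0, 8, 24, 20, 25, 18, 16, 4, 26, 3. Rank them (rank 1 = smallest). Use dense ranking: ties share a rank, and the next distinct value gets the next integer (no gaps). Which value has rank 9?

25

Sorted (ascending): 0, 0, 3, 4, 8, 16, 18, 20, 24, 25, 26, 27
The 2 values of 0 share dense rank 1.
Remaining distinct values take the next consecutive integers.
Rank 9 → value 25.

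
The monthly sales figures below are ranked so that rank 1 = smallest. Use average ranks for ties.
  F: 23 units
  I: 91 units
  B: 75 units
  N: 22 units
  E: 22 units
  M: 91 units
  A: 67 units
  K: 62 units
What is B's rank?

6

Sorted (ascending): 22, 22, 23, 62, 67, 75, 91, 91
The 2 values of 22 occupy positions 1–2 → average rank (1+2)/2 = 1.5.
The 2 values of 91 occupy positions 7–8 → average rank (7+8)/2 = 7.5.
B has value 75 units → rank 6.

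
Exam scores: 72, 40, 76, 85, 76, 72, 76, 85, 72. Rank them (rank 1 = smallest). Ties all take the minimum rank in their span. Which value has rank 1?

Sorted (ascending): 40, 72, 72, 72, 76, 76, 76, 85, 85
The 3 values of 72 occupy positions 2–4 → each gets rank 2.
The 3 values of 76 occupy positions 5–7 → each gets rank 5.
The 2 values of 85 occupy positions 8–9 → each gets rank 8.
Rank 1 → value 40.

40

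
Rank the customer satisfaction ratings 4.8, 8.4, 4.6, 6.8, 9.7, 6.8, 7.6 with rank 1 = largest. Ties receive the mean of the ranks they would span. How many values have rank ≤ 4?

3

Sorted (descending): 9.7, 8.4, 7.6, 6.8, 6.8, 4.8, 4.6
The 2 values of 6.8 occupy positions 4–5 → average rank (4+5)/2 = 4.5.
Ranks ≤ 4: {1, 2, 3} → 3 values.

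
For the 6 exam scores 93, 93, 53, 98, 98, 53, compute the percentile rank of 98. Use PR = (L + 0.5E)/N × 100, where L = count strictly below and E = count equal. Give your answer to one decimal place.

N = 6.
Strictly below 98: 4. Equal to 98: 2.
PR = (4 + 0.5·2)/6 × 100 = 83.3

83.3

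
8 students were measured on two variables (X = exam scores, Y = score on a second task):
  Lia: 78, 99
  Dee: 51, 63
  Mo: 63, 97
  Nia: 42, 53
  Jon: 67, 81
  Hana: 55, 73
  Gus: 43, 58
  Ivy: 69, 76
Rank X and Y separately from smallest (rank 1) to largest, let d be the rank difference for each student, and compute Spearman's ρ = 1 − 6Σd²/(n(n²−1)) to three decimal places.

Ranks of variable 1: 8, 3, 5, 1, 6, 4, 2, 7
Ranks of variable 2: 8, 3, 7, 1, 6, 4, 2, 5
d = r₁ − r₂: 0, 0, -2, 0, 0, 0, 0, 2
d²: 0, 0, 4, 0, 0, 0, 0, 4; Σd² = 8
ρ = 1 − 6·8/(8·63) = 1 − 48/504 = 0.905

0.905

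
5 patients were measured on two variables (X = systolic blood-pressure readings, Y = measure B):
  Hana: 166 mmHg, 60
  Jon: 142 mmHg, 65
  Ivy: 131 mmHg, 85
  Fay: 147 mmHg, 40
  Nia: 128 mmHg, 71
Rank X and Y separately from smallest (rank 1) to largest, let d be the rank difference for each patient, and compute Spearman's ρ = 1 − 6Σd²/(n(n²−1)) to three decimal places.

Ranks of variable 1: 5, 3, 2, 4, 1
Ranks of variable 2: 2, 3, 5, 1, 4
d = r₁ − r₂: 3, 0, -3, 3, -3
d²: 9, 0, 9, 9, 9; Σd² = 36
ρ = 1 − 6·36/(5·24) = 1 − 216/120 = -0.800

-0.800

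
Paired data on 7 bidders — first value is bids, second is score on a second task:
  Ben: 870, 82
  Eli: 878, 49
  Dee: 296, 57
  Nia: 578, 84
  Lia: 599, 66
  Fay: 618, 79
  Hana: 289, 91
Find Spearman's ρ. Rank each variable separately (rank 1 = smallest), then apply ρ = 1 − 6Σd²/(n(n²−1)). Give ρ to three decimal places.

Ranks of variable 1: 6, 7, 2, 3, 4, 5, 1
Ranks of variable 2: 5, 1, 2, 6, 3, 4, 7
d = r₁ − r₂: 1, 6, 0, -3, 1, 1, -6
d²: 1, 36, 0, 9, 1, 1, 36; Σd² = 84
ρ = 1 − 6·84/(7·48) = 1 − 504/336 = -0.500

-0.500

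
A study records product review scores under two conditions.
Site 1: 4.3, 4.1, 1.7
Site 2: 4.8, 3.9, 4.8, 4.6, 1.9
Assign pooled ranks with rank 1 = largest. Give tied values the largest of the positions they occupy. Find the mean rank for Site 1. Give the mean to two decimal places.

Sorted (descending): 4.8, 4.8, 4.6, 4.3, 4.1, 3.9, 1.9, 1.7
The 2 values of 4.8 occupy positions 1–2 → each gets rank 2.
Site 1 values → pooled ranks: 4.3→4, 4.1→5, 1.7→8
Mean rank = (4 + 5 + 8) / 3 = 5.67

5.67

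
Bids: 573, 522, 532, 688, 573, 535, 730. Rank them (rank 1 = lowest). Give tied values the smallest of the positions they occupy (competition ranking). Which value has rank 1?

522

Sorted (ascending): 522, 532, 535, 573, 573, 688, 730
The 2 values of 573 occupy positions 4–5 → each gets rank 4.
Rank 1 → value 522.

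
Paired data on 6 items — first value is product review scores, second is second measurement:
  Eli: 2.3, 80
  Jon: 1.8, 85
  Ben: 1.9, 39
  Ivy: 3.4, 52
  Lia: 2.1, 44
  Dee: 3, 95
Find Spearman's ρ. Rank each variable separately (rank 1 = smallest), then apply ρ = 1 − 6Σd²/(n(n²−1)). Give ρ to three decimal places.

0.200

Ranks of variable 1: 4, 1, 2, 6, 3, 5
Ranks of variable 2: 4, 5, 1, 3, 2, 6
d = r₁ − r₂: 0, -4, 1, 3, 1, -1
d²: 0, 16, 1, 9, 1, 1; Σd² = 28
ρ = 1 − 6·28/(6·35) = 1 − 168/210 = 0.200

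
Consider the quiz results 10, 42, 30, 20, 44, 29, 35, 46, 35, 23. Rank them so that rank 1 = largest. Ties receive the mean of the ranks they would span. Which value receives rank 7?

29

Sorted (descending): 46, 44, 42, 35, 35, 30, 29, 23, 20, 10
The 2 values of 35 occupy positions 4–5 → average rank (4+5)/2 = 4.5.
Rank 7 → value 29.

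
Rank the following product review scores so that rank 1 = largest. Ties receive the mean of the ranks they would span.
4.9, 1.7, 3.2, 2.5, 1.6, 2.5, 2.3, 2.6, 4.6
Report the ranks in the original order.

1, 8, 3, 5.5, 9, 5.5, 7, 4, 2

Sorted (descending): 4.9, 4.6, 3.2, 2.6, 2.5, 2.5, 2.3, 1.7, 1.6
The 2 values of 2.5 occupy positions 5–6 → average rank (5+6)/2 = 5.5.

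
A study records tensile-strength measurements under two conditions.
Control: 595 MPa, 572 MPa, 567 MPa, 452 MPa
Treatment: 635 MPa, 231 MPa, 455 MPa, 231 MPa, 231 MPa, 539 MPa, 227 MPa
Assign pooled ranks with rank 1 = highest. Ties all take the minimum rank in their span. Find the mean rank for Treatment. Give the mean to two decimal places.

6.71

Sorted (descending): 635, 595, 572, 567, 539, 455, 452, 231, 231, 231, 227
The 3 values of 231 occupy positions 8–10 → each gets rank 8.
Treatment values → pooled ranks: 635→1, 231→8, 455→6, 231→8, 231→8, 539→5, 227→11
Mean rank = (1 + 8 + 6 + 8 + 8 + 5 + 11) / 7 = 6.71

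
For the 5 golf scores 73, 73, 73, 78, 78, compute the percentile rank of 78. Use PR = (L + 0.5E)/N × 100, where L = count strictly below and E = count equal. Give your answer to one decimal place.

N = 5.
Strictly below 78: 3. Equal to 78: 2.
PR = (3 + 0.5·2)/5 × 100 = 80.0

80.0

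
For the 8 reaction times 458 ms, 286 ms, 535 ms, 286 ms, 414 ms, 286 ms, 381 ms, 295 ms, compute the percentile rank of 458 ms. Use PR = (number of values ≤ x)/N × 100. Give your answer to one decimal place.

87.5

N = 8.
Strictly below 458: 6. Equal to 458: 1.
PR = 7/8 × 100 = 87.5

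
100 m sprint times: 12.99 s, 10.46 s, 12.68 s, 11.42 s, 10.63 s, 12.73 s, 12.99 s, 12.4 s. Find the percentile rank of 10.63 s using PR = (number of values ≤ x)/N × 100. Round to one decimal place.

25.0

N = 8.
Strictly below 10.63: 1. Equal to 10.63: 1.
PR = 2/8 × 100 = 25.0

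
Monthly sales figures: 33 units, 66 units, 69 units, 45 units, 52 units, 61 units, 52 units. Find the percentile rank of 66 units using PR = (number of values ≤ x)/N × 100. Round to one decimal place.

85.7

N = 7.
Strictly below 66: 5. Equal to 66: 1.
PR = 6/7 × 100 = 85.7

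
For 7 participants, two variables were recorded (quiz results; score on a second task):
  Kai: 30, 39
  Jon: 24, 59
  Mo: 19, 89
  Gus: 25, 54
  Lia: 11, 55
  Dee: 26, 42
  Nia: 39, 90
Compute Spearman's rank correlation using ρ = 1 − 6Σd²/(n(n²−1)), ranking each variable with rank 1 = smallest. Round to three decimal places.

Ranks of variable 1: 6, 3, 2, 4, 1, 5, 7
Ranks of variable 2: 1, 5, 6, 3, 4, 2, 7
d = r₁ − r₂: 5, -2, -4, 1, -3, 3, 0
d²: 25, 4, 16, 1, 9, 9, 0; Σd² = 64
ρ = 1 − 6·64/(7·48) = 1 − 384/336 = -0.143

-0.143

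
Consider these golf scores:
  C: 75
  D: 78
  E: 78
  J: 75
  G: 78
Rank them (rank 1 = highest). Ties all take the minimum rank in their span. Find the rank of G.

Sorted (descending): 78, 78, 78, 75, 75
The 3 values of 78 occupy positions 1–3 → each gets rank 1.
The 2 values of 75 occupy positions 4–5 → each gets rank 4.
G has value 78 → rank 1.

1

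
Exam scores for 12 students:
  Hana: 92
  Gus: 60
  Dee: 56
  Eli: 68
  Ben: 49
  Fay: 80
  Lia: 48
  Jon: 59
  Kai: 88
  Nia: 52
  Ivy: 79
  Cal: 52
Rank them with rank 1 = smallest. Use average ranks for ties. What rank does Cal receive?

Sorted (ascending): 48, 49, 52, 52, 56, 59, 60, 68, 79, 80, 88, 92
The 2 values of 52 occupy positions 3–4 → average rank (3+4)/2 = 3.5.
Cal has value 52 → rank 3.5.

3.5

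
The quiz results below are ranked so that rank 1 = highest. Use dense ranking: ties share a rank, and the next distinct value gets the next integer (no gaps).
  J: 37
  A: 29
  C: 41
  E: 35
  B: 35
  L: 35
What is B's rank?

Sorted (descending): 41, 37, 35, 35, 35, 29
The 3 values of 35 share dense rank 3.
Remaining distinct values take the next consecutive integers.
B has value 35 → rank 3.

3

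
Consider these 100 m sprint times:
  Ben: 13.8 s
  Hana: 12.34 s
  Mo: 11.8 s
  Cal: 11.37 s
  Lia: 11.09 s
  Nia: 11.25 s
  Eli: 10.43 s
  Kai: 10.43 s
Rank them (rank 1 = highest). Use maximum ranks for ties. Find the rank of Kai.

8

Sorted (descending): 13.8, 12.34, 11.8, 11.37, 11.25, 11.09, 10.43, 10.43
The 2 values of 10.43 occupy positions 7–8 → each gets rank 8.
Kai has value 10.43 s → rank 8.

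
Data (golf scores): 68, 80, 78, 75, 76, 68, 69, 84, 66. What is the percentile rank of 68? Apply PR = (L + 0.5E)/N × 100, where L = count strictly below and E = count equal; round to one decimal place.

22.2

N = 9.
Strictly below 68: 1. Equal to 68: 2.
PR = (1 + 0.5·2)/9 × 100 = 22.2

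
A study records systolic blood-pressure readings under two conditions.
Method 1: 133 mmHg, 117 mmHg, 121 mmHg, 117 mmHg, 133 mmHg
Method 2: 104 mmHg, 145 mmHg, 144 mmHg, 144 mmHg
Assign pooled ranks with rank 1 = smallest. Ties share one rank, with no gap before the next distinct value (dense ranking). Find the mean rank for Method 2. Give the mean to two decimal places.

4.25

Sorted (ascending): 104, 117, 117, 121, 133, 133, 144, 144, 145
The 2 values of 117 share dense rank 2.
The 2 values of 133 share dense rank 4.
The 2 values of 144 share dense rank 5.
Remaining distinct values take the next consecutive integers.
Method 2 values → pooled ranks: 104→1, 145→6, 144→5, 144→5
Mean rank = (1 + 6 + 5 + 5) / 4 = 4.25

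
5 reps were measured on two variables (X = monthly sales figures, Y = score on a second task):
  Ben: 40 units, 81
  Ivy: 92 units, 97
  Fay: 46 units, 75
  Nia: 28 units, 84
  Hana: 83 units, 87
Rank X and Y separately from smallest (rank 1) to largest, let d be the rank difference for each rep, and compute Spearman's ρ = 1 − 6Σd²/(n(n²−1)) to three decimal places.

0.600

Ranks of variable 1: 2, 5, 3, 1, 4
Ranks of variable 2: 2, 5, 1, 3, 4
d = r₁ − r₂: 0, 0, 2, -2, 0
d²: 0, 0, 4, 4, 0; Σd² = 8
ρ = 1 − 6·8/(5·24) = 1 − 48/120 = 0.600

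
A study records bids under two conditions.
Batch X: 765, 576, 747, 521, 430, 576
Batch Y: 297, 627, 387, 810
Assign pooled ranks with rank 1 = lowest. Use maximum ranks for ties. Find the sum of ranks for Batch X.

36

Sorted (ascending): 297, 387, 430, 521, 576, 576, 627, 747, 765, 810
The 2 values of 576 occupy positions 5–6 → each gets rank 6.
Batch X values → pooled ranks: 765→9, 576→6, 747→8, 521→4, 430→3, 576→6
Rank sum = 9 + 6 + 8 + 4 + 3 + 6 = 36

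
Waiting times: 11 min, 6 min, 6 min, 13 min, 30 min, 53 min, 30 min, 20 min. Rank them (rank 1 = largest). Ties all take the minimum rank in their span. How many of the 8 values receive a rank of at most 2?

3

Sorted (descending): 53, 30, 30, 20, 13, 11, 6, 6
The 2 values of 30 occupy positions 2–3 → each gets rank 2.
The 2 values of 6 occupy positions 7–8 → each gets rank 7.
Ranks ≤ 2: {1, 2, 2} → 3 values.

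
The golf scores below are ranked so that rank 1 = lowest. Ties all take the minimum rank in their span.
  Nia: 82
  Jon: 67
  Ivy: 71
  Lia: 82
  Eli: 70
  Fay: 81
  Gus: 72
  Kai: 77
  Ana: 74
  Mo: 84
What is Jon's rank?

Sorted (ascending): 67, 70, 71, 72, 74, 77, 81, 82, 82, 84
The 2 values of 82 occupy positions 8–9 → each gets rank 8.
Jon has value 67 → rank 1.

1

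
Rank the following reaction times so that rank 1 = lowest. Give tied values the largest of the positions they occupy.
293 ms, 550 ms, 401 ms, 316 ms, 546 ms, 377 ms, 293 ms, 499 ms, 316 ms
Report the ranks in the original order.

2, 9, 6, 4, 8, 5, 2, 7, 4

Sorted (ascending): 293, 293, 316, 316, 377, 401, 499, 546, 550
The 2 values of 293 occupy positions 1–2 → each gets rank 2.
The 2 values of 316 occupy positions 3–4 → each gets rank 4.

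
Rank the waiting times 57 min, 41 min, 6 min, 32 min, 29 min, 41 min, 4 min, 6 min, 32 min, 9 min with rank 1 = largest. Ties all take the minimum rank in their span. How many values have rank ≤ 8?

Sorted (descending): 57, 41, 41, 32, 32, 29, 9, 6, 6, 4
The 2 values of 41 occupy positions 2–3 → each gets rank 2.
The 2 values of 32 occupy positions 4–5 → each gets rank 4.
The 2 values of 6 occupy positions 8–9 → each gets rank 8.
Ranks ≤ 8: {1, 2, 2, 4, 4, 6, 7, 8, 8} → 9 values.

9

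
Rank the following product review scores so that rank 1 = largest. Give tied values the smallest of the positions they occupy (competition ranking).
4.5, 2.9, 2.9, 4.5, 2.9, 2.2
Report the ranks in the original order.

Sorted (descending): 4.5, 4.5, 2.9, 2.9, 2.9, 2.2
The 2 values of 4.5 occupy positions 1–2 → each gets rank 1.
The 3 values of 2.9 occupy positions 3–5 → each gets rank 3.

1, 3, 3, 1, 3, 6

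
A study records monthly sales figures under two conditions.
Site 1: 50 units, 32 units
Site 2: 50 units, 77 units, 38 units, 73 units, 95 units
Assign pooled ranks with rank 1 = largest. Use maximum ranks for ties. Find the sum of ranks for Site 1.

Sorted (descending): 95, 77, 73, 50, 50, 38, 32
The 2 values of 50 occupy positions 4–5 → each gets rank 5.
Site 1 values → pooled ranks: 50→5, 32→7
Rank sum = 5 + 7 = 12

12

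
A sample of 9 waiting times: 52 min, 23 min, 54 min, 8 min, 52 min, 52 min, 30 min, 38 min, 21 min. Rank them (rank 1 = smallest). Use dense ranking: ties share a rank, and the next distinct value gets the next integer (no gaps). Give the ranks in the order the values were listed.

6, 3, 7, 1, 6, 6, 4, 5, 2

Sorted (ascending): 8, 21, 23, 30, 38, 52, 52, 52, 54
The 3 values of 52 share dense rank 6.
Remaining distinct values take the next consecutive integers.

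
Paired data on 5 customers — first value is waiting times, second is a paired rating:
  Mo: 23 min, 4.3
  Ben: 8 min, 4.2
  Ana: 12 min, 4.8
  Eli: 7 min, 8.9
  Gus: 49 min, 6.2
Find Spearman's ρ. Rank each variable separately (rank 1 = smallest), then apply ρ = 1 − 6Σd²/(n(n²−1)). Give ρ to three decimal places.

Ranks of variable 1: 4, 2, 3, 1, 5
Ranks of variable 2: 2, 1, 3, 5, 4
d = r₁ − r₂: 2, 1, 0, -4, 1
d²: 4, 1, 0, 16, 1; Σd² = 22
ρ = 1 − 6·22/(5·24) = 1 − 132/120 = -0.100

-0.100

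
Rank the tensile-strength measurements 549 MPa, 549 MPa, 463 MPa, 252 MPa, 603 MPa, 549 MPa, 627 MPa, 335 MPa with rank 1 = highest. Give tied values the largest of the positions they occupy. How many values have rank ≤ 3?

2

Sorted (descending): 627, 603, 549, 549, 549, 463, 335, 252
The 3 values of 549 occupy positions 3–5 → each gets rank 5.
Ranks ≤ 3: {1, 2} → 2 values.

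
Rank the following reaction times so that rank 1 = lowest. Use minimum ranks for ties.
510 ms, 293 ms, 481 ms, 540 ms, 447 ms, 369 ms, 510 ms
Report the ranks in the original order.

Sorted (ascending): 293, 369, 447, 481, 510, 510, 540
The 2 values of 510 occupy positions 5–6 → each gets rank 5.

5, 1, 4, 7, 3, 2, 5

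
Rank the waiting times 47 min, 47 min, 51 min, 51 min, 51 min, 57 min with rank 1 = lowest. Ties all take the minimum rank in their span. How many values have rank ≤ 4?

Sorted (ascending): 47, 47, 51, 51, 51, 57
The 2 values of 47 occupy positions 1–2 → each gets rank 1.
The 3 values of 51 occupy positions 3–5 → each gets rank 3.
Ranks ≤ 4: {1, 1, 3, 3, 3} → 5 values.

5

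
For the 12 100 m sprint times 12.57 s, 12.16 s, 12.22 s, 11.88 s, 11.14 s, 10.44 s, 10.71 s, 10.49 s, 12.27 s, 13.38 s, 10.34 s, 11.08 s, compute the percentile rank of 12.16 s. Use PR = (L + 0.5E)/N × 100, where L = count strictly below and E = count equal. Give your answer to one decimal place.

N = 12.
Strictly below 12.16: 7. Equal to 12.16: 1.
PR = (7 + 0.5·1)/12 × 100 = 62.5

62.5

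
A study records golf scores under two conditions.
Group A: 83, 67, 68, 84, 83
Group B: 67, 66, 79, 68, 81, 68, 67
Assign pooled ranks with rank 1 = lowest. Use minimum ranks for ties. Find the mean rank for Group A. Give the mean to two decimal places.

7.80

Sorted (ascending): 66, 67, 67, 67, 68, 68, 68, 79, 81, 83, 83, 84
The 3 values of 67 occupy positions 2–4 → each gets rank 2.
The 3 values of 68 occupy positions 5–7 → each gets rank 5.
The 2 values of 83 occupy positions 10–11 → each gets rank 10.
Group A values → pooled ranks: 83→10, 67→2, 68→5, 84→12, 83→10
Mean rank = (10 + 2 + 5 + 12 + 10) / 5 = 7.80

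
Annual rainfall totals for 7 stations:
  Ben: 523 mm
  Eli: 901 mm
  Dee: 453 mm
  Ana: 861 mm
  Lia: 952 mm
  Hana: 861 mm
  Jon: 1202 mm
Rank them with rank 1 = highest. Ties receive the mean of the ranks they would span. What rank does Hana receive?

4.5

Sorted (descending): 1202, 952, 901, 861, 861, 523, 453
The 2 values of 861 occupy positions 4–5 → average rank (4+5)/2 = 4.5.
Hana has value 861 mm → rank 4.5.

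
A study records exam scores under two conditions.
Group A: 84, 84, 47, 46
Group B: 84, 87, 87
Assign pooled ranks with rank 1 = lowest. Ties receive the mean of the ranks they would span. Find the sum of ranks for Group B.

17

Sorted (ascending): 46, 47, 84, 84, 84, 87, 87
The 3 values of 84 occupy positions 3–5 → average rank 4.
The 2 values of 87 occupy positions 6–7 → average rank (6+7)/2 = 6.5.
Group B values → pooled ranks: 84→4, 87→6.5, 87→6.5
Rank sum = 4 + 6.5 + 6.5 = 17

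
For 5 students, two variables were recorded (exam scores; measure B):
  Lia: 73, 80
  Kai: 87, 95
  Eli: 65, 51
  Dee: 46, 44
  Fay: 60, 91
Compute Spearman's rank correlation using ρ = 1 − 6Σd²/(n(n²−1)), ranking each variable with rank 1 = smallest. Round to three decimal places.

Ranks of variable 1: 4, 5, 3, 1, 2
Ranks of variable 2: 3, 5, 2, 1, 4
d = r₁ − r₂: 1, 0, 1, 0, -2
d²: 1, 0, 1, 0, 4; Σd² = 6
ρ = 1 − 6·6/(5·24) = 1 − 36/120 = 0.700

0.700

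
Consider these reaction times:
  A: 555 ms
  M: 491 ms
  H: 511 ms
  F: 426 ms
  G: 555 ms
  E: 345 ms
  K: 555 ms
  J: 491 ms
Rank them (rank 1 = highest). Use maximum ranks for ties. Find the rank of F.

7

Sorted (descending): 555, 555, 555, 511, 491, 491, 426, 345
The 3 values of 555 occupy positions 1–3 → each gets rank 3.
The 2 values of 491 occupy positions 5–6 → each gets rank 6.
F has value 426 ms → rank 7.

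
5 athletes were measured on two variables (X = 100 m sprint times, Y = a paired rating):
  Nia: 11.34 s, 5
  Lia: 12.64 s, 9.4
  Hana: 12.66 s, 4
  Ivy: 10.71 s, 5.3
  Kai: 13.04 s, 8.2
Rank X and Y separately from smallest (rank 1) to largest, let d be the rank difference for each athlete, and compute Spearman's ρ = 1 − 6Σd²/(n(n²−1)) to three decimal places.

Ranks of variable 1: 2, 3, 4, 1, 5
Ranks of variable 2: 2, 5, 1, 3, 4
d = r₁ − r₂: 0, -2, 3, -2, 1
d²: 0, 4, 9, 4, 1; Σd² = 18
ρ = 1 − 6·18/(5·24) = 1 − 108/120 = 0.100

0.100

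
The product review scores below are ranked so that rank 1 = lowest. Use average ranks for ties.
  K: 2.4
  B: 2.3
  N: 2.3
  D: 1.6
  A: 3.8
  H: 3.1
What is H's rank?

5

Sorted (ascending): 1.6, 2.3, 2.3, 2.4, 3.1, 3.8
The 2 values of 2.3 occupy positions 2–3 → average rank (2+3)/2 = 2.5.
H has value 3.1 → rank 5.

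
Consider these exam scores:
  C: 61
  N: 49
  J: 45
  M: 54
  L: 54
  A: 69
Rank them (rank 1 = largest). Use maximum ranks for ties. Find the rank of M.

Sorted (descending): 69, 61, 54, 54, 49, 45
The 2 values of 54 occupy positions 3–4 → each gets rank 4.
M has value 54 → rank 4.

4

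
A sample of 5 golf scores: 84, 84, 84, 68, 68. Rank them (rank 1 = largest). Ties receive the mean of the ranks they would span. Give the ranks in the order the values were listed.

2, 2, 2, 4.5, 4.5

Sorted (descending): 84, 84, 84, 68, 68
The 3 values of 84 occupy positions 1–3 → average rank 2.
The 2 values of 68 occupy positions 4–5 → average rank (4+5)/2 = 4.5.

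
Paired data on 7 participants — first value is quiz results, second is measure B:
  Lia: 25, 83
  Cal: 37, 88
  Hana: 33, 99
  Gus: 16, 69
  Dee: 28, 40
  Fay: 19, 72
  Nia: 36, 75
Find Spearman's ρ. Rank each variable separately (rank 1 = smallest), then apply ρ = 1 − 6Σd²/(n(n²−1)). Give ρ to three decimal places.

0.571

Ranks of variable 1: 3, 7, 5, 1, 4, 2, 6
Ranks of variable 2: 5, 6, 7, 2, 1, 3, 4
d = r₁ − r₂: -2, 1, -2, -1, 3, -1, 2
d²: 4, 1, 4, 1, 9, 1, 4; Σd² = 24
ρ = 1 − 6·24/(7·48) = 1 − 144/336 = 0.571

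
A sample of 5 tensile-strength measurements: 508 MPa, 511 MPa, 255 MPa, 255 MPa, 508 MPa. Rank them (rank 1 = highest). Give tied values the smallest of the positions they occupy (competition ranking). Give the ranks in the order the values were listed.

2, 1, 4, 4, 2

Sorted (descending): 511, 508, 508, 255, 255
The 2 values of 508 occupy positions 2–3 → each gets rank 2.
The 2 values of 255 occupy positions 4–5 → each gets rank 4.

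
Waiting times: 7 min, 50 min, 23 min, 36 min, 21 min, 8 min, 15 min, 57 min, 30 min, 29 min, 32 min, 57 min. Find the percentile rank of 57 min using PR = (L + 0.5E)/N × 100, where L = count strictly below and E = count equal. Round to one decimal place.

91.7

N = 12.
Strictly below 57: 10. Equal to 57: 2.
PR = (10 + 0.5·2)/12 × 100 = 91.7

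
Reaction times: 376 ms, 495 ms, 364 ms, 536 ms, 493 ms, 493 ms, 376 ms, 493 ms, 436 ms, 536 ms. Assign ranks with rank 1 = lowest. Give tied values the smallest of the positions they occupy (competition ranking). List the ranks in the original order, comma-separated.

Sorted (ascending): 364, 376, 376, 436, 493, 493, 493, 495, 536, 536
The 2 values of 376 occupy positions 2–3 → each gets rank 2.
The 3 values of 493 occupy positions 5–7 → each gets rank 5.
The 2 values of 536 occupy positions 9–10 → each gets rank 9.

2, 8, 1, 9, 5, 5, 2, 5, 4, 9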